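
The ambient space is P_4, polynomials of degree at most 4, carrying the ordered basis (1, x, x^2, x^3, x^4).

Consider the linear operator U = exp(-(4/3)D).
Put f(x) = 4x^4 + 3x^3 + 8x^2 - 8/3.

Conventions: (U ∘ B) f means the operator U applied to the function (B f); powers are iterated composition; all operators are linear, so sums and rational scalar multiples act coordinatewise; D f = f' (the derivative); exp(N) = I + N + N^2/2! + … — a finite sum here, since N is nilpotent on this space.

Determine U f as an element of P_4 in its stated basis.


the result is g(x) = 4x^4 - (55/3)x^3 + (116/3)x^2 - (1168/27)x + 1384/81

order-1 term: -(64/3)x^3 - 12x^2 - (64/3)x
order-2 term: (128/3)x^2 + 16x + 128/9
order-3 term: -(1024/27)x - 64/9
order-4 term: 1024/81
the series for exp(-(4/3)D) f terminates at order 4
exp(-(4/3)D) f = 4x^4 - (55/3)x^3 + (116/3)x^2 - (1168/27)x + 1384/81


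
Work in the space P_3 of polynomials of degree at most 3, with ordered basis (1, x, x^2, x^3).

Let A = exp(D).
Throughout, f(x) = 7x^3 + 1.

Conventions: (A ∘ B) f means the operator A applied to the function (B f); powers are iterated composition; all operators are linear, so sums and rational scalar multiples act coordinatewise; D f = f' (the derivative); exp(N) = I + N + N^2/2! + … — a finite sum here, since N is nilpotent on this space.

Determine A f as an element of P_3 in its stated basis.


the image equals g(x) = 7x^3 + 21x^2 + 21x + 8

order-1 term: 21x^2
order-2 term: 21x
order-3 term: 7
the series for exp(D) f terminates at order 3
exp(D) f = 7x^3 + 21x^2 + 21x + 8


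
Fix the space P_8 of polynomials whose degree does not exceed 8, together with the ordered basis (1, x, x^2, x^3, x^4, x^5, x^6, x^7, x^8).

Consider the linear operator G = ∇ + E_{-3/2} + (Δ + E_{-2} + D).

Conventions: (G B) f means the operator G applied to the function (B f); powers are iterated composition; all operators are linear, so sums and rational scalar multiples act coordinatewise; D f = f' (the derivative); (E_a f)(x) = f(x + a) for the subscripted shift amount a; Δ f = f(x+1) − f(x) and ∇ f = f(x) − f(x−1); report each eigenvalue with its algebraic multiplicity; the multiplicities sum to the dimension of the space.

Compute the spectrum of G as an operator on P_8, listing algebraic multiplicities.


image of 1: 2
image of x: 2x - 1/2
image of x^2: 2x^2 - x + 25/4
image of x^3: 2x^3 - (3/2)x^2 + (75/4)x - 75/8
image of x^4: 2x^4 - 2x^3 + (75/2)x^2 - (75/2)x + 337/16
image of x^5: 2x^5 - (5/2)x^4 + (125/2)x^3 - (375/4)x^2 + (1685/16)x - 1203/32
image of x^6: 2x^6 - 3x^5 + (375/4)x^4 - (375/2)x^3 + (5055/16)x^2 - (3609/16)x + 4825/64
image of x^7: 2x^7 - (7/2)x^6 + (525/4)x^5 - (2625/8)x^4 + (11795/16)x^3 - (25263/32)x^2 + (33775/64)x - 18315/128
image of x^8: 2x^8 - 4x^7 + 175x^6 - 525x^5 + (11795/8)x^4 - (8421/4)x^3 + (33775/16)x^2 - (18315/16)x + 72097/256
the matrix is upper triangular; its diagonal is (2, 2, 2, 2, 2, 2, 2, 2, 2)
for a triangular matrix the eigenvalues are the diagonal entries, with algebraic multiplicity their repetition count

λ = 2 (multiplicity 9)


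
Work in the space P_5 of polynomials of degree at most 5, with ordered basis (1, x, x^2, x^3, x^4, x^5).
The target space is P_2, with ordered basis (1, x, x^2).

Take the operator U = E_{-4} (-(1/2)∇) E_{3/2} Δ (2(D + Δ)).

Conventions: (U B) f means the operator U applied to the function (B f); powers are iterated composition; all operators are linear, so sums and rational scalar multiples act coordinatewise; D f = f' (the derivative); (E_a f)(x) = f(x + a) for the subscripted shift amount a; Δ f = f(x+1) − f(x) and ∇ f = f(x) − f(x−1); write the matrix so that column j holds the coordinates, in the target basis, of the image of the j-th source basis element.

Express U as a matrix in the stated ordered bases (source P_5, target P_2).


the matrix is [[0, 0, 0, -12, 108, -640]; [0, 0, 0, 0, -48, 540]; [0, 0, 0, 0, 0, -120]] (rows listed top to bottom)

image of 1: 0
image of x: 0
image of x^2: 0
image of x^3: -12
image of x^4: -48x + 108
image of x^5: -120x^2 + 540x - 640
each image's coordinates form column j of the matrix


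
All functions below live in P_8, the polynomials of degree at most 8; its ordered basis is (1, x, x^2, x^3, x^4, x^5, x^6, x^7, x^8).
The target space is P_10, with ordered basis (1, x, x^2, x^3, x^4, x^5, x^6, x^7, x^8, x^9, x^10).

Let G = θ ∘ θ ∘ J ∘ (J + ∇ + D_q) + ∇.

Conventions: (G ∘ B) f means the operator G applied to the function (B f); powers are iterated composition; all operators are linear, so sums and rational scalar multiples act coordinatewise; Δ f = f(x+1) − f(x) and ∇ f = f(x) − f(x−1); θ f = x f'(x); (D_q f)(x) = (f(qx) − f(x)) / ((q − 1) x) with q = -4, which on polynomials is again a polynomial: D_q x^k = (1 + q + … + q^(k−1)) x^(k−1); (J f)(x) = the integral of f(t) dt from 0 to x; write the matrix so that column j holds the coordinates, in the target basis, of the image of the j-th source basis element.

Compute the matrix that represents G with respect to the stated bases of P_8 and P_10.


the matrix is [[0, 1, -1, 1, -1, 1, -1, 1, -1]; [0, 2, 1, -2, 3, -4, 5, -6, 7]; [2, 0, -2, -3, 2, 0, -3, 7, -12]; [0, 3/2, 0, 48, -14, 20, -25, 28, -28]; [0, 0, 4/3, 0, -188, -35, 65, -105, 154]; [0, 0, 0, 5/4, 0, 1050, -69, 154, -294]; [0, 0, 0, 0, 6/5, 0, -4878, -119, 308]; [0, 0, 0, 0, 0, 7/6, 0, 22988, -188]; [0, 0, 0, 0, 0, 0, 8/7, 0, -104792]; [0, 0, 0, 0, 0, 0, 0, 9/8, 0]; [0, 0, 0, 0, 0, 0, 0, 0, 10/9]] (rows listed top to bottom)

image of 1: 2x^2
image of x: (3/2)x^3 + 2x + 1
image of x^2: (4/3)x^4 - 2x^2 + x - 1
image of x^3: (5/4)x^5 + 48x^3 - 3x^2 - 2x + 1
image of x^4: (6/5)x^6 - 188x^4 - 14x^3 + 2x^2 + 3x - 1
image of x^5: (7/6)x^7 + 1050x^5 - 35x^4 + 20x^3 - 4x + 1
image of x^6: (8/7)x^8 - 4878x^6 - 69x^5 + 65x^4 - 25x^3 - 3x^2 + 5x - 1
image of x^7: (9/8)x^9 + 22988x^7 - 119x^6 + 154x^5 - 105x^4 + 28x^3 + 7x^2 - 6x + 1
image of x^8: (10/9)x^10 - 104792x^8 - 188x^7 + 308x^6 - 294x^5 + 154x^4 - 28x^3 - 12x^2 + 7x - 1
each image's coordinates form column j of the matrix


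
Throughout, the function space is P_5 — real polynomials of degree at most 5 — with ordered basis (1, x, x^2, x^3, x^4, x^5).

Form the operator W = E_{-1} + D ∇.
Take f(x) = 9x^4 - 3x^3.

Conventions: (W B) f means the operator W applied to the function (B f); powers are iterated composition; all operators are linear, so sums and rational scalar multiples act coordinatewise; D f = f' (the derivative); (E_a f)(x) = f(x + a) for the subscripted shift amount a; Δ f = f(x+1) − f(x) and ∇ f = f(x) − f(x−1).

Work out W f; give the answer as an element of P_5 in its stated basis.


E_{-1} f = 9x^4 - 39x^3 + 63x^2 - 45x + 12
∇ f = 36x^3 - 63x^2 + 45x - 12
D ∇ f = 108x^2 - 126x + 45
(E_{-1} + D ∇) f = 9x^4 - 39x^3 + 171x^2 - 171x + 57

the image equals g(x) = 9x^4 - 39x^3 + 171x^2 - 171x + 57


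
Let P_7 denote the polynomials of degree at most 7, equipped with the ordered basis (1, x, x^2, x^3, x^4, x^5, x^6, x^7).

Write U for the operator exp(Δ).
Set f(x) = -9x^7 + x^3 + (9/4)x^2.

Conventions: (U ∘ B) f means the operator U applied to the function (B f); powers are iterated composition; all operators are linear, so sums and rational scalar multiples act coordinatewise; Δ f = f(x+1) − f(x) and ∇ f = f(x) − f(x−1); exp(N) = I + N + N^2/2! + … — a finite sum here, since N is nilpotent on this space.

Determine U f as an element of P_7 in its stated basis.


the result is g(x) = -9x^7 - 63x^6 - 378x^5 - 1575x^4 - 4724x^3 - (39291/4)x^2 - (25557/2)x - 15767/2

order-1 term: -63x^6 - 189x^5 - 315x^4 - 315x^3 - 186x^2 - (111/2)x - 23/4
order-2 term: -189x^5 - 945x^4 - 2205x^3 - 2835x^2 - 1950x - 2247/4
order-3 term: -315x^4 - 1890x^3 - 4725x^2 - 5670x - 2708
order-4 term: -315x^3 - 1890x^2 - 4095x - 3150
order-5 term: -189x^2 - 945x - 1260
order-6 term: -63x - 189
order-7 term: -9
the series for exp(Δ) f terminates at order 7
exp(Δ) f = -9x^7 - 63x^6 - 378x^5 - 1575x^4 - 4724x^3 - (39291/4)x^2 - (25557/2)x - 15767/2


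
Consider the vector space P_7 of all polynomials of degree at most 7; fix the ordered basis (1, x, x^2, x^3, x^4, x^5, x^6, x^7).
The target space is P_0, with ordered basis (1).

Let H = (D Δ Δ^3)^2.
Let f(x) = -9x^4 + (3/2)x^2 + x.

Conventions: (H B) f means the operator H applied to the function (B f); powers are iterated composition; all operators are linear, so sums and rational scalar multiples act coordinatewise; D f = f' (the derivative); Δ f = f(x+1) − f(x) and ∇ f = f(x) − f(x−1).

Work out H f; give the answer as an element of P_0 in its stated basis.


g(x) = 0

Δ f = -36x^3 - 54x^2 - 33x - 13/2
Δ Δ f = -108x^2 - 216x - 123
Δ Δ Δ f = -216x - 324
Δ Δ^3 f = -216
D Δ Δ^3 f = 0
Δ (D Δ Δ^3) f = 0
Δ Δ (D Δ Δ^3) f = 0
Δ Δ Δ (D Δ Δ^3) f = 0
Δ Δ^3 (D Δ Δ^3) f = 0
D Δ Δ^3 (D Δ Δ^3) f = 0


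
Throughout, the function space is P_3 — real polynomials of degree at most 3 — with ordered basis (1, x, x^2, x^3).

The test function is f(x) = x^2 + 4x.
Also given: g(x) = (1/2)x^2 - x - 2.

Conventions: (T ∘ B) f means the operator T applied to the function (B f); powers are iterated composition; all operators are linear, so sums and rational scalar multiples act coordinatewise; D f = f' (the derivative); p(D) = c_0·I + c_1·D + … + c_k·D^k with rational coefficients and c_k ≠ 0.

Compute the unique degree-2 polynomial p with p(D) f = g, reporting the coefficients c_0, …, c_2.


c_0 = 1/2, c_1 = -3/2, c_2 = 2

D^0 f = x^2 + 4x
D^1 f = 2x + 4
D^2 f = 2
matching coefficients of g against c_0 f + c_1 Df + … from the top degree down determines the c_i
solution: c_0 = 1/2, c_1 = -3/2, c_2 = 2


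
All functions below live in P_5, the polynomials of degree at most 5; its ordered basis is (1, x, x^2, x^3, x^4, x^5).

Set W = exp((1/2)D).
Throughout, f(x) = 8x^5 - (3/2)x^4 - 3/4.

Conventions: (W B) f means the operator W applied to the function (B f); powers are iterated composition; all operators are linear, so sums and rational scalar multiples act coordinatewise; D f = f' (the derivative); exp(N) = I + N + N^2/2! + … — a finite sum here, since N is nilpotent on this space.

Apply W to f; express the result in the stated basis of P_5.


the image equals g(x) = 8x^5 + (37/2)x^4 + 17x^3 + (31/4)x^2 + (7/4)x - 19/32

order-1 term: 20x^4 - 3x^3
order-2 term: 20x^3 - (9/4)x^2
order-3 term: 10x^2 - (3/4)x
order-4 term: (5/2)x - 3/32
order-5 term: 1/4
the series for exp((1/2)D) f terminates at order 5
exp((1/2)D) f = 8x^5 + (37/2)x^4 + 17x^3 + (31/4)x^2 + (7/4)x - 19/32


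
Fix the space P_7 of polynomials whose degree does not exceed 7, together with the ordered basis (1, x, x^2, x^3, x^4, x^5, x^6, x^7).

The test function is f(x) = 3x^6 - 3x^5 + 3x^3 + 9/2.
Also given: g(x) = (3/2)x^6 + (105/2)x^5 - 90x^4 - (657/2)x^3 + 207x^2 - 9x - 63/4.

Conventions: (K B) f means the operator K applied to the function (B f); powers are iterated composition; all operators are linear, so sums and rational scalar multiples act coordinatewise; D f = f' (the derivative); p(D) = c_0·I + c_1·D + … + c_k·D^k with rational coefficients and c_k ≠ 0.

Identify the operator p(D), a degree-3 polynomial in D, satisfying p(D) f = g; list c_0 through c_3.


D^0 f = 3x^6 - 3x^5 + 3x^3 + 9/2
D^1 f = 18x^5 - 15x^4 + 9x^2
D^2 f = 90x^4 - 60x^3 + 18x
D^3 f = 360x^3 - 180x^2 + 18
matching coefficients of g against c_0 f + c_1 Df + … from the top degree down determines the c_i
solution: c_0 = 1/2, c_1 = 3, c_2 = -1/2, c_3 = -1

c_0 = 1/2, c_1 = 3, c_2 = -1/2, c_3 = -1


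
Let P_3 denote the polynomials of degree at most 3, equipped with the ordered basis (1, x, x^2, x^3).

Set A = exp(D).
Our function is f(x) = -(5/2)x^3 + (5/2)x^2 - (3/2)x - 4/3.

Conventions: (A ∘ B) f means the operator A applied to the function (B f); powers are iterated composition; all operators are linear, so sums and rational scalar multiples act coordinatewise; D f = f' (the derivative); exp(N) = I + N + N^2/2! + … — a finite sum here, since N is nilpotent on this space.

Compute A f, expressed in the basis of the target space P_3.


order-1 term: -(15/2)x^2 + 5x - 3/2
order-2 term: -(15/2)x + 5/2
order-3 term: -5/2
the series for exp(D) f terminates at order 3
exp(D) f = -(5/2)x^3 - 5x^2 - 4x - 17/6

g(x) = -(5/2)x^3 - 5x^2 - 4x - 17/6


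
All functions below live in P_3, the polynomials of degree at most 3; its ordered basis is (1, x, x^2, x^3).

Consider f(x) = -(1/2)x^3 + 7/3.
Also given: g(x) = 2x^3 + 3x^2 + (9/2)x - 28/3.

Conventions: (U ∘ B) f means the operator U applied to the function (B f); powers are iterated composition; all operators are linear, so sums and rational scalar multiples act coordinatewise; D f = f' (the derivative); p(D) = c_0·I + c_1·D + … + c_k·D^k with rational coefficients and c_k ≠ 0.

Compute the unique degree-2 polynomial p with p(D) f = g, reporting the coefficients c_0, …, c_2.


c_0 = -4, c_1 = -2, c_2 = -3/2

D^0 f = -(1/2)x^3 + 7/3
D^1 f = -(3/2)x^2
D^2 f = -3x
matching coefficients of g against c_0 f + c_1 Df + … from the top degree down determines the c_i
solution: c_0 = -4, c_1 = -2, c_2 = -3/2


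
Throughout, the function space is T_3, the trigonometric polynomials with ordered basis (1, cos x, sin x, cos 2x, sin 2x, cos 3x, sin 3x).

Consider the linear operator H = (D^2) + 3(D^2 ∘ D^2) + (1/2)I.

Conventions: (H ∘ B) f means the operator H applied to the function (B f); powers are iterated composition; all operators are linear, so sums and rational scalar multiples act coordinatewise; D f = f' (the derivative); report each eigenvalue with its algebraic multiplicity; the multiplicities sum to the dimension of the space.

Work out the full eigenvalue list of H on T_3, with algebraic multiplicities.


image of 1: 1/2
image of cos x: (5/2)cos x
image of sin x: (5/2)sin x
image of cos 2x: (89/2)cos 2x
image of sin 2x: (89/2)sin 2x
image of cos 3x: (469/2)cos 3x
image of sin 3x: (469/2)sin 3x
the matrix is diagonal; its diagonal is (1/2, 5/2, 5/2, 89/2, 89/2, 469/2, 469/2)
for a triangular matrix the eigenvalues are the diagonal entries, with algebraic multiplicity their repetition count

λ = 1/2 (multiplicity 1), λ = 5/2 (multiplicity 2), λ = 89/2 (multiplicity 2), λ = 469/2 (multiplicity 2)


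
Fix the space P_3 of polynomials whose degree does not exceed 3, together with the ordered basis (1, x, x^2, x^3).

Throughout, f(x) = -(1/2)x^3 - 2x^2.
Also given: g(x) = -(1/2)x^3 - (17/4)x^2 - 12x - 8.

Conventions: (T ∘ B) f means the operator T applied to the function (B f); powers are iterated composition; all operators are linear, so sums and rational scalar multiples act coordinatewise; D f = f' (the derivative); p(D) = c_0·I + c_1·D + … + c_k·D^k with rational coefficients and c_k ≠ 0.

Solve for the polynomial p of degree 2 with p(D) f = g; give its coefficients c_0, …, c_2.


D^0 f = -(1/2)x^3 - 2x^2
D^1 f = -(3/2)x^2 - 4x
D^2 f = -3x - 4
matching coefficients of g against c_0 f + c_1 Df + … from the top degree down determines the c_i
solution: c_0 = 1, c_1 = 3/2, c_2 = 2

c_0 = 1, c_1 = 3/2, c_2 = 2


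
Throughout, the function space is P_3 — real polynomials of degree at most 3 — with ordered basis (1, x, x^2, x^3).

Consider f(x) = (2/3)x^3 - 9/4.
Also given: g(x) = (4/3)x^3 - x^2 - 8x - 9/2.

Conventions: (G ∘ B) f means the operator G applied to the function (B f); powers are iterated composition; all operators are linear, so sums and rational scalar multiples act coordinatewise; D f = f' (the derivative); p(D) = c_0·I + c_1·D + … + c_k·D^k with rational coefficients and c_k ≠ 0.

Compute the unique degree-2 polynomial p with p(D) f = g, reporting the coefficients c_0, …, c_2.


D^0 f = (2/3)x^3 - 9/4
D^1 f = 2x^2
D^2 f = 4x
matching coefficients of g against c_0 f + c_1 Df + … from the top degree down determines the c_i
solution: c_0 = 2, c_1 = -1/2, c_2 = -2

p(D) = 2·I − (1/2)·D − 2·D^2, i.e. c_0 = 2, c_1 = -1/2, c_2 = -2


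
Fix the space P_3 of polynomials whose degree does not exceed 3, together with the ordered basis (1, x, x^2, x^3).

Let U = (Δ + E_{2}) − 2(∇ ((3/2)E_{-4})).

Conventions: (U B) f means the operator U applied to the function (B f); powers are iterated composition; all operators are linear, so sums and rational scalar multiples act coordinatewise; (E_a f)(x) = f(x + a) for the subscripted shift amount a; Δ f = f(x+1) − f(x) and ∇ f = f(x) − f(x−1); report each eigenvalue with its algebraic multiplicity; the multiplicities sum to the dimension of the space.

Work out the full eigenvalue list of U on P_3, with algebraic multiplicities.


λ = 1 (multiplicity 4)

image of 1: 1
image of x: x
image of x^2: x^2 + 32
image of x^3: x^3 + 96x - 174
the matrix is upper triangular; its diagonal is (1, 1, 1, 1)
for a triangular matrix the eigenvalues are the diagonal entries, with algebraic multiplicity their repetition count


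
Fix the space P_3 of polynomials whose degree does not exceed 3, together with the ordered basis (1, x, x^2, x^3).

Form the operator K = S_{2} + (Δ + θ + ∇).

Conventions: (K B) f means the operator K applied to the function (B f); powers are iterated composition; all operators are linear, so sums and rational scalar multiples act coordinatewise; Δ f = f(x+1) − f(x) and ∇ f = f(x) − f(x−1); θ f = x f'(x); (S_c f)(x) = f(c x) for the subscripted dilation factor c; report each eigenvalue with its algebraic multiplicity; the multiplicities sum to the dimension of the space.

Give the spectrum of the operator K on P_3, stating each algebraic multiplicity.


λ = 1 (multiplicity 1), λ = 3 (multiplicity 1), λ = 6 (multiplicity 1), λ = 11 (multiplicity 1)

image of 1: 1
image of x: 3x + 2
image of x^2: 6x^2 + 4x
image of x^3: 11x^3 + 6x^2 + 2
the matrix is upper triangular; its diagonal is (1, 3, 6, 11)
for a triangular matrix the eigenvalues are the diagonal entries, with algebraic multiplicity their repetition count


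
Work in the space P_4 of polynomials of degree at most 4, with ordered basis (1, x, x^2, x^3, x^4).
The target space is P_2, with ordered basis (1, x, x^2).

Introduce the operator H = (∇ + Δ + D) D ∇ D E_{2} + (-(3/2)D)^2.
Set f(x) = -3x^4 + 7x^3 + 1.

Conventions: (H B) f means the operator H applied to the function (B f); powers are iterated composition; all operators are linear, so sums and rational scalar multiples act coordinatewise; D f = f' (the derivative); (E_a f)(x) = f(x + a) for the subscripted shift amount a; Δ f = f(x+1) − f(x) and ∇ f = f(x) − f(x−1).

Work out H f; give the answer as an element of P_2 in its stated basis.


E_{2} f = -3x^4 - 17x^3 - 30x^2 - 12x + 9
D E_{2} f = -12x^3 - 51x^2 - 60x - 12
∇ D E_{2} f = -36x^2 - 66x - 21
D ∇ D E_{2} f = -72x - 66
∇ (D ∇ D) E_{2} f = -72
Δ (D ∇ D) E_{2} f = -72
D (D ∇ D) E_{2} f = -72
(∇ + Δ + D) (D ∇ D) E_{2} f = -216
D f = -12x^3 + 21x^2
(-(3/2)D) f = 18x^3 - (63/2)x^2
D (-(3/2)D) f = 54x^2 - 63x
(-(3/2)D) (-(3/2)D) f = -81x^2 + (189/2)x
((∇ + Δ + D) D ∇ D E_{2} + (-(3/2)D)^2) f = -81x^2 + (189/2)x - 216

the result is g(x) = -81x^2 + (189/2)x - 216


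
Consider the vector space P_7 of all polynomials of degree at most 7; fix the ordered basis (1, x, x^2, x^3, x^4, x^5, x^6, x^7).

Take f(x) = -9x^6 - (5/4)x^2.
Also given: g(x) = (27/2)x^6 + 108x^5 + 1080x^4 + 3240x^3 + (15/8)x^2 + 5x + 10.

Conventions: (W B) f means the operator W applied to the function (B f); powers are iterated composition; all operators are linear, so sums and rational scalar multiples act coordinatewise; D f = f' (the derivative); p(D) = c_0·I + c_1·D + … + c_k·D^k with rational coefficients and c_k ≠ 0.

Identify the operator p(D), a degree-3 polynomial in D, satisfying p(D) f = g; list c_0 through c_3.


D^0 f = -9x^6 - (5/4)x^2
D^1 f = -54x^5 - (5/2)x
D^2 f = -270x^4 - 5/2
D^3 f = -1080x^3
matching coefficients of g against c_0 f + c_1 Df + … from the top degree down determines the c_i
solution: c_0 = -3/2, c_1 = -2, c_2 = -4, c_3 = -3

p(D) = -(3/2)·I − 2·D − 4·D^2 − 3·D^3, i.e. c_0 = -3/2, c_1 = -2, c_2 = -4, c_3 = -3


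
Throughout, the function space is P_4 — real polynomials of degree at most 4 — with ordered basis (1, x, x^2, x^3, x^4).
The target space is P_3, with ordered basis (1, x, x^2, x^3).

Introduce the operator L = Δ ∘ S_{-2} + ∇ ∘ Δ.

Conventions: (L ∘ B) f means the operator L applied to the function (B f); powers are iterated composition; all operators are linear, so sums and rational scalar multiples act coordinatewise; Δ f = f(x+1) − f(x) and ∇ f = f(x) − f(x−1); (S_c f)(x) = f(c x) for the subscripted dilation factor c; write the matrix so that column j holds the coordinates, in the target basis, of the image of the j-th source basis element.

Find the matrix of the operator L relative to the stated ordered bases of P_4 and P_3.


the matrix is [[0, -2, 6, -8, 18]; [0, 0, 8, -18, 64]; [0, 0, 0, -24, 108]; [0, 0, 0, 0, 64]] (rows listed top to bottom)

image of 1: 0
image of x: -2
image of x^2: 8x + 6
image of x^3: -24x^2 - 18x - 8
image of x^4: 64x^3 + 108x^2 + 64x + 18
each image's coordinates form column j of the matrix


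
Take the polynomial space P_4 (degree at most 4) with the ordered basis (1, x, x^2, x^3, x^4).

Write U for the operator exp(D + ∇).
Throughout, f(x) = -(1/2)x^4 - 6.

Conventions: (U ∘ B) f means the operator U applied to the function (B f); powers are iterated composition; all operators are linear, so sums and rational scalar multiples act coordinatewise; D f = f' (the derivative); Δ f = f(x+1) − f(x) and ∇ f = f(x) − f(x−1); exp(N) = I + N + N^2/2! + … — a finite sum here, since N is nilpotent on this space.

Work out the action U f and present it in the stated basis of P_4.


order-1 term: -4x^3 + 3x^2 - 2x + 1/2
order-2 term: -12x^2 + 12x - 11/2
order-3 term: -16x + 12
order-4 term: -8
the series for exp(D + ∇) f terminates at order 4
exp(D + ∇) f = -(1/2)x^4 - 4x^3 - 9x^2 - 6x - 7

g(x) = -(1/2)x^4 - 4x^3 - 9x^2 - 6x - 7


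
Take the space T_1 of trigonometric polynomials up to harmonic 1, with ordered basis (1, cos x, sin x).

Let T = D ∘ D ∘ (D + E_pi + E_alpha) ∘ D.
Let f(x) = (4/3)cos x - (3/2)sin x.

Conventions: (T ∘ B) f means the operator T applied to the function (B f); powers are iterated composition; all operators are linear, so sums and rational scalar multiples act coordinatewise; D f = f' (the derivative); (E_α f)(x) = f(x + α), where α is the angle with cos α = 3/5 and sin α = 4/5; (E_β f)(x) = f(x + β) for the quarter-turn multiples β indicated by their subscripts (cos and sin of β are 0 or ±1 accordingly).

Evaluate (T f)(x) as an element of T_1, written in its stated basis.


the result is g(x) = (9/5)cos x - (97/30)sin x

D f = -(3/2)cos x - (4/3)sin x
D D f = -(4/3)cos x + (3/2)sin x
E_pi D f = (3/2)cos x + (4/3)sin x
E_alpha D f = -(59/30)cos x + (2/5)sin x
(D + E_pi + E_alpha) D f = -(9/5)cos x + (97/30)sin x
D (D + E_pi + E_alpha) D f = (97/30)cos x + (9/5)sin x
D D (D + E_pi + E_alpha) D f = (9/5)cos x - (97/30)sin x


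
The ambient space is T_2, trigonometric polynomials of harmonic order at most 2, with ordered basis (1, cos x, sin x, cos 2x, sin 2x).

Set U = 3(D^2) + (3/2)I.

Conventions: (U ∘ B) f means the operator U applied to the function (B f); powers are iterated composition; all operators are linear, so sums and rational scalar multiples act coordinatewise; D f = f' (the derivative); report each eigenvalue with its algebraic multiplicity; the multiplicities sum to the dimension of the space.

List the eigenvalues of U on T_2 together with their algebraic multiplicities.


λ = -21/2 (multiplicity 2), λ = -3/2 (multiplicity 2), λ = 3/2 (multiplicity 1)

image of 1: 3/2
image of cos x: -(3/2)cos x
image of sin x: -(3/2)sin x
image of cos 2x: -(21/2)cos 2x
image of sin 2x: -(21/2)sin 2x
the matrix is diagonal; its diagonal is (3/2, -3/2, -3/2, -21/2, -21/2)
for a triangular matrix the eigenvalues are the diagonal entries, with algebraic multiplicity their repetition count


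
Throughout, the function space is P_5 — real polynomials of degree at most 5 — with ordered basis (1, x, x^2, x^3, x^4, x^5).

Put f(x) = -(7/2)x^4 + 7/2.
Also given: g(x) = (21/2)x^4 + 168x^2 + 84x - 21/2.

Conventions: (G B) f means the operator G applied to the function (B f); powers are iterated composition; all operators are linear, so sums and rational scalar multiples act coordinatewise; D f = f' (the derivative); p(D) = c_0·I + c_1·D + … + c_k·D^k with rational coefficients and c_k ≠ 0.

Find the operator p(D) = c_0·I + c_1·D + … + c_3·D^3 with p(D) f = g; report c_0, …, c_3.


c_0 = -3, c_1 = 0, c_2 = -4, c_3 = -1

D^0 f = -(7/2)x^4 + 7/2
D^1 f = -14x^3
D^2 f = -42x^2
D^3 f = -84x
matching coefficients of g against c_0 f + c_1 Df + … from the top degree down determines the c_i
solution: c_0 = -3, c_1 = 0, c_2 = -4, c_3 = -1


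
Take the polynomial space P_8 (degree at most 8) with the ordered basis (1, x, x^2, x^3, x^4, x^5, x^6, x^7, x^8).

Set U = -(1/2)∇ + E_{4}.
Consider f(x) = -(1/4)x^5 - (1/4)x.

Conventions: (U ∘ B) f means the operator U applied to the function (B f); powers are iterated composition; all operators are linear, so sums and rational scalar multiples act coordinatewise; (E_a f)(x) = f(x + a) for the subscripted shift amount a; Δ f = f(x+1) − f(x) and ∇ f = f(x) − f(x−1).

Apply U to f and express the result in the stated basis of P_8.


the result is g(x) = -(1/4)x^5 - (35/8)x^4 - (165/4)x^3 - (635/4)x^2 - (2567/8)x - 1027/4

∇ f = -(5/4)x^4 + (5/2)x^3 - (5/2)x^2 + (5/4)x - 1/2
(-(1/2)∇) f = (5/8)x^4 - (5/4)x^3 + (5/4)x^2 - (5/8)x + 1/4
E_{4} f = -(1/4)x^5 - 5x^4 - 40x^3 - 160x^2 - (1281/4)x - 257
(-(1/2)∇ + E_{4}) f = -(1/4)x^5 - (35/8)x^4 - (165/4)x^3 - (635/4)x^2 - (2567/8)x - 1027/4


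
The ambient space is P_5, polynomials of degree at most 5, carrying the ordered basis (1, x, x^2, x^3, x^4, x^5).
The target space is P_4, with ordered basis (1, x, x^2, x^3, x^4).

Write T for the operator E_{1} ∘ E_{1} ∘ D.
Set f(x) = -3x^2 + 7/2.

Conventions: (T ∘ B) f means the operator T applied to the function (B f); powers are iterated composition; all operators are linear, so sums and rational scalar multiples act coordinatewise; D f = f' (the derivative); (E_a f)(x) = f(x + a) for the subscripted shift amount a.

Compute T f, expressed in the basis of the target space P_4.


the result is g(x) = -6x - 12

D f = -6x
E_{1} D f = -6x - 6
E_{1} E_{1} D f = -6x - 12


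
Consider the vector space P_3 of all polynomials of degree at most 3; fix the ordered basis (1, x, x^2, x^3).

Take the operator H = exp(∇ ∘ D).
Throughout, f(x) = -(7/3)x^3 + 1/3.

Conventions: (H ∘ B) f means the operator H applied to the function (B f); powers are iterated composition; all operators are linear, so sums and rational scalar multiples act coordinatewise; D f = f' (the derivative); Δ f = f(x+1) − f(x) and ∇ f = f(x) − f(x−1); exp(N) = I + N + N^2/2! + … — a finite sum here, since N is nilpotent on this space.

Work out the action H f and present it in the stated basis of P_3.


the image equals g(x) = -(7/3)x^3 - 14x + 22/3

order-1 term: -14x + 7
the series for exp(∇ ∘ D) f terminates at order 1
exp(∇ ∘ D) f = -(7/3)x^3 - 14x + 22/3


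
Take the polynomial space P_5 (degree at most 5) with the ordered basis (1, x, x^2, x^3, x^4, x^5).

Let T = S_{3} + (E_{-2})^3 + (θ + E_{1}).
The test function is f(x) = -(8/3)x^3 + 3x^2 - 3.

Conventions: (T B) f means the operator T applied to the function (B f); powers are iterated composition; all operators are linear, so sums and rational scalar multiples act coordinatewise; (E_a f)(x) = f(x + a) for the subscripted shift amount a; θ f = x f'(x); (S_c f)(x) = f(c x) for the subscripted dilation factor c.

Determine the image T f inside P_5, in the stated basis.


g(x) = -(256/3)x^3 + 79x^2 - 326x + 2026/3

S_{3} f = -72x^3 + 27x^2 - 3
E_{-2} f = -(8/3)x^3 + 19x^2 - 44x + 91/3
E_{-2} E_{-2} f = -(8/3)x^3 + 35x^2 - 152x + 647/3
E_{-2} E_{-2} E_{-2} f = -(8/3)x^3 + 51x^2 - 324x + 681
θ f = -8x^3 + 6x^2
E_{1} f = -(8/3)x^3 - 5x^2 - 2x - 8/3
(θ + E_{1}) f = -(32/3)x^3 + x^2 - 2x - 8/3
(S_{3} + (E_{-2})^3 + (θ + E_{1})) f = -(256/3)x^3 + 79x^2 - 326x + 2026/3


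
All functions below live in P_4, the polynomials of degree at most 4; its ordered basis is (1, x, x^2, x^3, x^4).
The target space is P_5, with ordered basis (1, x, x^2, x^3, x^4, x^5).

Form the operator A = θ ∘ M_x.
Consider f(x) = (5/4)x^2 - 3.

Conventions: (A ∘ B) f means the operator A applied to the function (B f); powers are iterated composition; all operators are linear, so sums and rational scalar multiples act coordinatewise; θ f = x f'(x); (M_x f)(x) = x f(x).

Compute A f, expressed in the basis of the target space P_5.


M_x f = (5/4)x^3 - 3x
θ M_x f = (15/4)x^3 - 3x

the image equals g(x) = (15/4)x^3 - 3x


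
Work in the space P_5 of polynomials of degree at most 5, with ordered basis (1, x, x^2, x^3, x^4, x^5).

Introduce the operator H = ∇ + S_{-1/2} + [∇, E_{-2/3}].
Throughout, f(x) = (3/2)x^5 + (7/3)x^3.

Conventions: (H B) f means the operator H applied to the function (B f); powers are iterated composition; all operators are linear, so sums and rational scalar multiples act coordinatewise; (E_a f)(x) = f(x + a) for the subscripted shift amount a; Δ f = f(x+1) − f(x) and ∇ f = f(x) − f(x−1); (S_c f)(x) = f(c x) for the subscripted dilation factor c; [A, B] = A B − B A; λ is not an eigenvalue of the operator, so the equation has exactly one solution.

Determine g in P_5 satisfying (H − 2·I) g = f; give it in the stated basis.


write g with unknown coordinates in the stated basis and equate coefficients in (H − 2·I) g = f
solving from the highest basis element down gives g = -(48/65)x^5 - (768/403)x^4 - (24872/20553)x^3 + (11488/47957)x^2 + (17168/239785)x - 151672/719355
check: H g = (3/130)x^5 - (1536/403)x^4 - (1787/20553)x^3 + (22976/47957)x^2 + (34336/239785)x - 303344/719355
so H g − 2·g = (3/2)x^5 + (7/3)x^3 = f ✓

the image equals g(x) = -(48/65)x^5 - (768/403)x^4 - (24872/20553)x^3 + (11488/47957)x^2 + (17168/239785)x - 151672/719355


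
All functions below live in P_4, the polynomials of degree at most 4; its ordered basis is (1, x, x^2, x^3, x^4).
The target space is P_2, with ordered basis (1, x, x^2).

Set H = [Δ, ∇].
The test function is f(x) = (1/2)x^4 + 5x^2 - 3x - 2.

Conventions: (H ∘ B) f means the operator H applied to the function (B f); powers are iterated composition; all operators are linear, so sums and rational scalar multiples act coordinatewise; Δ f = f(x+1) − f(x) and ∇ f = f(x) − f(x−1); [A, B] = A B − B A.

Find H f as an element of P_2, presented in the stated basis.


∇ f = 2x^3 - 3x^2 + 12x - 17/2
Δ ∇ f = 6x^2 + 11
Δ f = 2x^3 + 3x^2 + 12x + 5/2
∇ Δ f = 6x^2 + 11
[Δ, ∇] f = 0

the result is g(x) = 0


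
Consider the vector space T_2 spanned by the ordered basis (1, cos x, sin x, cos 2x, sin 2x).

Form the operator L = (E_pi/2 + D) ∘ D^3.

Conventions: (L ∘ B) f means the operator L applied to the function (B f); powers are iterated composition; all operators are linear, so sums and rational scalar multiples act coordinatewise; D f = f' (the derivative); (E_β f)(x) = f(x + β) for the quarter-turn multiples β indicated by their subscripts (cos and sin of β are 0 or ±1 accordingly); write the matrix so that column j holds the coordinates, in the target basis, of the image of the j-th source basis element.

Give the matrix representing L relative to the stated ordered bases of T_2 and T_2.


the matrix is [[0, 0, 0, 0, 0]; [0, 2, 0, 0, 0]; [0, 0, 2, 0, 0]; [0, 0, 0, 16, 8]; [0, 0, 0, -8, 16]] (rows listed top to bottom)

image of 1: 0
image of cos x: 2cos x
image of sin x: 2sin x
image of cos 2x: 16cos 2x - 8sin 2x
image of sin 2x: 8cos 2x + 16sin 2x
each image's coordinates form column j of the matrix


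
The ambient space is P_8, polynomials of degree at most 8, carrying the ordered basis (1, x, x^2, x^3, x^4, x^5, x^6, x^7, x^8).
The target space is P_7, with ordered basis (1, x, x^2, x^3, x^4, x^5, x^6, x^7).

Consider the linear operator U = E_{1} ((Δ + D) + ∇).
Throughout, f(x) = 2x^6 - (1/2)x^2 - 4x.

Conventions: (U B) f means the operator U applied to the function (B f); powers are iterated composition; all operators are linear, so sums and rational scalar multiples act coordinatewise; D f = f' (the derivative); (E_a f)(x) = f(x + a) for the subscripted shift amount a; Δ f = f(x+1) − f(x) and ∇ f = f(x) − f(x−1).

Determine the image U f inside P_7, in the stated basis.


the result is g(x) = 36x^5 + 180x^4 + 440x^3 + 600x^2 + 441x + 125

Δ f = 12x^5 + 30x^4 + 40x^3 + 30x^2 + 11x - 5/2
D f = 12x^5 - x - 4
(Δ + D) f = 24x^5 + 30x^4 + 40x^3 + 30x^2 + 10x - 13/2
∇ f = 12x^5 - 30x^4 + 40x^3 - 30x^2 + 11x - 11/2
((Δ + D) + ∇) f = 36x^5 + 80x^3 + 21x - 12
E_{1} ((Δ + D) + ∇) f = 36x^5 + 180x^4 + 440x^3 + 600x^2 + 441x + 125


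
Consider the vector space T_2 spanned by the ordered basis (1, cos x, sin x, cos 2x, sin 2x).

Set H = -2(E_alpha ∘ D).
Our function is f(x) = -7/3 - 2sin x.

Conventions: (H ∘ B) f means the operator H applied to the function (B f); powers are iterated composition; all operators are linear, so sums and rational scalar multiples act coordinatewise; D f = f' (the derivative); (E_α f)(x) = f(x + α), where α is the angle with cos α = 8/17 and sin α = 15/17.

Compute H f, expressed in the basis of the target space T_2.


D f = -2cos x
E_alpha D f = -(16/17)cos x + (30/17)sin x
(-2(E_alpha ∘ D)) f = (32/17)cos x - (60/17)sin x

the result is g(x) = (32/17)cos x - (60/17)sin x


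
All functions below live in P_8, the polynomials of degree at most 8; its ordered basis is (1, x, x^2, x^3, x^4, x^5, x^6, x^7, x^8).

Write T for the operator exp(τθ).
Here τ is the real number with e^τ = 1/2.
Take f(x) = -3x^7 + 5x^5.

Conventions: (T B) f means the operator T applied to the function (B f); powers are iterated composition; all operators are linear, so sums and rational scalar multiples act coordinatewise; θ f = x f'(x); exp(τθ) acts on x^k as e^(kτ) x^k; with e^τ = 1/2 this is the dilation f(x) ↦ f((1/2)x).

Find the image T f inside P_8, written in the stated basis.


exp(τθ) x^k = e^(kτ) x^k; with e^τ = 1/2 this sends x^k to (1/2)^k x^k
x^5 ↦ 1/32 x^5
x^7 ↦ 1/128 x^7
applying this coordinatewise to f: exp(τθ) f = -(3/128)x^7 + (5/32)x^5

the result is g(x) = -(3/128)x^7 + (5/32)x^5


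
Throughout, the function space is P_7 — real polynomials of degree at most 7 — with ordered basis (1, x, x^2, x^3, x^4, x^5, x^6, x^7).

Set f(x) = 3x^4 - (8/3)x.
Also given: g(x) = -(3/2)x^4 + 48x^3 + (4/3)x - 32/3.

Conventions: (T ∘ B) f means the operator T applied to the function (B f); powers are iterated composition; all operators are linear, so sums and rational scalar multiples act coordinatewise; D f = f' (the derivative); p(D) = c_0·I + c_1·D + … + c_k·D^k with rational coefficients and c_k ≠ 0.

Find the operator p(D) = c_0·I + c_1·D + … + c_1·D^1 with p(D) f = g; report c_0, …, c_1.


D^0 f = 3x^4 - (8/3)x
D^1 f = 12x^3 - 8/3
matching coefficients of g against c_0 f + c_1 Df + … from the top degree down determines the c_i
solution: c_0 = -1/2, c_1 = 4

c_0 = -1/2, c_1 = 4


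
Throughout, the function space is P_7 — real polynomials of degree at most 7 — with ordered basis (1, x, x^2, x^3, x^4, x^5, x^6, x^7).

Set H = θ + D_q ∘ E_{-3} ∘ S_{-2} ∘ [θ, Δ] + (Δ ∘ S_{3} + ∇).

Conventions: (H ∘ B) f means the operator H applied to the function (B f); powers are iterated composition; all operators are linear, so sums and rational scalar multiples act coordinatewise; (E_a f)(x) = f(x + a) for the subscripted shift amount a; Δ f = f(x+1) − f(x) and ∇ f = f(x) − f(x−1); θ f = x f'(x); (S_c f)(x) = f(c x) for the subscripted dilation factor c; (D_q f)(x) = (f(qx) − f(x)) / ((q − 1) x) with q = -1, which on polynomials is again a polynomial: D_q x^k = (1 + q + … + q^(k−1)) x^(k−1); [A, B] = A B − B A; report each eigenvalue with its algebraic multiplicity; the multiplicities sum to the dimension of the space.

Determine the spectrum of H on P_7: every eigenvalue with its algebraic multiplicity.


λ = 0 (multiplicity 1), λ = 1 (multiplicity 1), λ = 2 (multiplicity 1), λ = 3 (multiplicity 1), λ = 4 (multiplicity 1), λ = 5 (multiplicity 1), λ = 6 (multiplicity 1), λ = 7 (multiplicity 1)

image of 1: 0
image of x: x + 4
image of x^2: 2x^2 + 20x + 12
image of x^3: 3x^3 + 84x^2 + 78x + 112
image of x^4: 4x^4 + 328x^3 + 512x^2 + 328x + 1256
image of x^5: 5x^5 + 1220x^4 + 2420x^3 + 3560x^2 + 1210x + 13964
image of x^6: 6x^6 + 4380x^5 + 11112x^4 + 14600x^3 + 34440x^2 + 4380x + 144788
image of x^7: 7x^7 + 15316x^6 + 45906x^5 + 85988x^4 + 76510x^3 + 430108x^2 + 15302x + 1413976
the matrix is upper triangular; its diagonal is (0, 1, 2, 3, 4, 5, 6, 7)
for a triangular matrix the eigenvalues are the diagonal entries, with algebraic multiplicity their repetition count


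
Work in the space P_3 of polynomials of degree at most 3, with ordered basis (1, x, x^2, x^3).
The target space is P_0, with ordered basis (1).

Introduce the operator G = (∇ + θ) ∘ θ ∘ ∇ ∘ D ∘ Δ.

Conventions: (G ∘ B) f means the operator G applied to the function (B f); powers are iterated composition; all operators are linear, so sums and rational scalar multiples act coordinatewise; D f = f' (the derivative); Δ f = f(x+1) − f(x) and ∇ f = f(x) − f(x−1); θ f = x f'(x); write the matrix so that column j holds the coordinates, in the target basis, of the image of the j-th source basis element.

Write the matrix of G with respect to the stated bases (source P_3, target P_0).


image of 1: 0
image of x: 0
image of x^2: 0
image of x^3: 0
each image's coordinates form column j of the matrix

the matrix is [[0, 0, 0, 0]] (rows listed top to bottom)


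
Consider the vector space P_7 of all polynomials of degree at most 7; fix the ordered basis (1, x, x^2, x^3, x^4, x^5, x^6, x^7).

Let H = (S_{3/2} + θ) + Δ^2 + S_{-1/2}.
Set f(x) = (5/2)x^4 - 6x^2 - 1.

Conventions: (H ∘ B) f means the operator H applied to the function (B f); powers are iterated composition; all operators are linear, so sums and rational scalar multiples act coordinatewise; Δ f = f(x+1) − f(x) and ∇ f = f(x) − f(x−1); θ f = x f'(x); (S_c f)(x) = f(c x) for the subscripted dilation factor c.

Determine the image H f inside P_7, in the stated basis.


the result is g(x) = (365/16)x^4 + 3x^2 + 60x + 21

S_{3/2} f = (405/32)x^4 - (27/2)x^2 - 1
θ f = 10x^4 - 12x^2
(S_{3/2} + θ) f = (725/32)x^4 - (51/2)x^2 - 1
Δ f = 10x^3 + 15x^2 - 2x - 7/2
Δ Δ f = 30x^2 + 60x + 23
S_{-1/2} f = (5/32)x^4 - (3/2)x^2 - 1
((S_{3/2} + θ) + Δ^2 + S_{-1/2}) f = (365/16)x^4 + 3x^2 + 60x + 21


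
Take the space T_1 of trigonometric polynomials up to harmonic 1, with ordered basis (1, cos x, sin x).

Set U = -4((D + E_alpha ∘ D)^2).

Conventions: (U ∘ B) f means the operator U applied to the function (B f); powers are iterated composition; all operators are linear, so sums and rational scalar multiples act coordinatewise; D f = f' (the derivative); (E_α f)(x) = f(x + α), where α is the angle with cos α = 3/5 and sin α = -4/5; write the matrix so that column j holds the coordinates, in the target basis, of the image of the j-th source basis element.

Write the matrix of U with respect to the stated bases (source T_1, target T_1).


image of 1: 0
image of cos x: (192/25)cos x + (256/25)sin x
image of sin x: -(256/25)cos x + (192/25)sin x
each image's coordinates form column j of the matrix

the matrix is [[0, 0, 0]; [0, 192/25, -256/25]; [0, 256/25, 192/25]] (rows listed top to bottom)


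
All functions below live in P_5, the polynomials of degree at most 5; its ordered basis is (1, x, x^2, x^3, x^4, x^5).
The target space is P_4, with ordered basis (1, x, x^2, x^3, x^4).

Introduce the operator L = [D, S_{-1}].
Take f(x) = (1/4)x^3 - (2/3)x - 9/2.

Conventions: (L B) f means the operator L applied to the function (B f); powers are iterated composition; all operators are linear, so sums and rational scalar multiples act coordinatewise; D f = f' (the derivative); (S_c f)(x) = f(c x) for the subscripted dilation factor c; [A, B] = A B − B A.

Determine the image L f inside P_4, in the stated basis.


the result is g(x) = -(3/2)x^2 + 4/3

S_{-1} f = -(1/4)x^3 + (2/3)x - 9/2
D S_{-1} f = -(3/4)x^2 + 2/3
D f = (3/4)x^2 - 2/3
S_{-1} D f = (3/4)x^2 - 2/3
[D, S_{-1}] f = -(3/2)x^2 + 4/3
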